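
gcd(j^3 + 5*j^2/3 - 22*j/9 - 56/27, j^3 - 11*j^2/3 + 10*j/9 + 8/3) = j^2 - 2*j/3 - 8/9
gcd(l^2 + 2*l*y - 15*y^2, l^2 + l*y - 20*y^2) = l + 5*y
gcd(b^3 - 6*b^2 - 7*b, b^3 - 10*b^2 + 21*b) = b^2 - 7*b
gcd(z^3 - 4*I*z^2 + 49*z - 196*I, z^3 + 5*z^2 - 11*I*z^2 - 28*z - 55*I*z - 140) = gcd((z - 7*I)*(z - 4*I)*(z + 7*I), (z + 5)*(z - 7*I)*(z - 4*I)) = z^2 - 11*I*z - 28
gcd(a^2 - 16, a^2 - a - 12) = a - 4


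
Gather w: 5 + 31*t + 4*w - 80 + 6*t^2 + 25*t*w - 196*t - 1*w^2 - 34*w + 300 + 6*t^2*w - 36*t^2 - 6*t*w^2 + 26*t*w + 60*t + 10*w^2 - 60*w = -30*t^2 - 105*t + w^2*(9 - 6*t) + w*(6*t^2 + 51*t - 90) + 225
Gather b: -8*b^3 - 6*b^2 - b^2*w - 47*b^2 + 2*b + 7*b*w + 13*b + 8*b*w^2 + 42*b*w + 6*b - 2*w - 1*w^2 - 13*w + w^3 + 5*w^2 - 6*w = -8*b^3 + b^2*(-w - 53) + b*(8*w^2 + 49*w + 21) + w^3 + 4*w^2 - 21*w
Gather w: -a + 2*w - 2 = -a + 2*w - 2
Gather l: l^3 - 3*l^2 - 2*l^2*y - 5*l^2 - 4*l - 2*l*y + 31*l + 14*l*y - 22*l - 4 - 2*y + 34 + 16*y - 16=l^3 + l^2*(-2*y - 8) + l*(12*y + 5) + 14*y + 14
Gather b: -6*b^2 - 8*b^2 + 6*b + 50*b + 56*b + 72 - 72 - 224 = -14*b^2 + 112*b - 224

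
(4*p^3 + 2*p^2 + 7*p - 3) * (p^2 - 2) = 4*p^5 + 2*p^4 - p^3 - 7*p^2 - 14*p + 6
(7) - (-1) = 8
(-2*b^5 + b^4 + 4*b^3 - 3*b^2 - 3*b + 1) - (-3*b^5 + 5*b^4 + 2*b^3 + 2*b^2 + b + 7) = b^5 - 4*b^4 + 2*b^3 - 5*b^2 - 4*b - 6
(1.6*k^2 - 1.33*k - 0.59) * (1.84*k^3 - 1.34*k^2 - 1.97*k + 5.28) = 2.944*k^5 - 4.5912*k^4 - 2.4554*k^3 + 11.8587*k^2 - 5.8601*k - 3.1152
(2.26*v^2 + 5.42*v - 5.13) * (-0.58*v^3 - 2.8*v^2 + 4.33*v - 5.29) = -1.3108*v^5 - 9.4716*v^4 - 2.4148*v^3 + 25.8772*v^2 - 50.8847*v + 27.1377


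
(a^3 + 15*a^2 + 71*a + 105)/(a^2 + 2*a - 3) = (a^2 + 12*a + 35)/(a - 1)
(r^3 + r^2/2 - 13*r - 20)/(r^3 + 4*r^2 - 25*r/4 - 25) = 2*(r^2 - 2*r - 8)/(2*r^2 + 3*r - 20)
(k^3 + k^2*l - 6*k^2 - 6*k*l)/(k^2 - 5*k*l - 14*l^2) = k*(-k^2 - k*l + 6*k + 6*l)/(-k^2 + 5*k*l + 14*l^2)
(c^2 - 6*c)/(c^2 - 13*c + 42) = c/(c - 7)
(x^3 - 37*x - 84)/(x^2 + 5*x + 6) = (x^2 - 3*x - 28)/(x + 2)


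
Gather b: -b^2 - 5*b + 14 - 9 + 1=-b^2 - 5*b + 6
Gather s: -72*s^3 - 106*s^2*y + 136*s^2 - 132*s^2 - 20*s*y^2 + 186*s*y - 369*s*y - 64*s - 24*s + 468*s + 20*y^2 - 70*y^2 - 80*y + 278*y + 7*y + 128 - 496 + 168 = -72*s^3 + s^2*(4 - 106*y) + s*(-20*y^2 - 183*y + 380) - 50*y^2 + 205*y - 200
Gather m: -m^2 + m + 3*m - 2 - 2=-m^2 + 4*m - 4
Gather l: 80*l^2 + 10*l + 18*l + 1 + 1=80*l^2 + 28*l + 2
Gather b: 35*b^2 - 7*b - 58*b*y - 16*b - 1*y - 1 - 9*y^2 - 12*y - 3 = 35*b^2 + b*(-58*y - 23) - 9*y^2 - 13*y - 4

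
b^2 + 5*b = b*(b + 5)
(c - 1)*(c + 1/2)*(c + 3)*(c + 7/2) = c^4 + 6*c^3 + 27*c^2/4 - 17*c/2 - 21/4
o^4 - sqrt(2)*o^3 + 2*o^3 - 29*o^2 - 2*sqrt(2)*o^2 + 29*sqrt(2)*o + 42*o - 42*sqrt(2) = (o - 3)*(o - 2)*(o + 7)*(o - sqrt(2))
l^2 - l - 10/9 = (l - 5/3)*(l + 2/3)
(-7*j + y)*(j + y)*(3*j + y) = -21*j^3 - 25*j^2*y - 3*j*y^2 + y^3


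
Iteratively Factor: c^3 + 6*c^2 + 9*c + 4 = (c + 1)*(c^2 + 5*c + 4) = (c + 1)*(c + 4)*(c + 1)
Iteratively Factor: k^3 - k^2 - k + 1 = (k - 1)*(k^2 - 1) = (k - 1)*(k + 1)*(k - 1)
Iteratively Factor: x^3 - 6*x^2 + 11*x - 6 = (x - 3)*(x^2 - 3*x + 2) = (x - 3)*(x - 2)*(x - 1)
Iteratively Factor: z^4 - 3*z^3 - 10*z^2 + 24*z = (z - 2)*(z^3 - z^2 - 12*z) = (z - 2)*(z + 3)*(z^2 - 4*z) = (z - 4)*(z - 2)*(z + 3)*(z)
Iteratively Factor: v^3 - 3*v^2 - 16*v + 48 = (v + 4)*(v^2 - 7*v + 12) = (v - 4)*(v + 4)*(v - 3)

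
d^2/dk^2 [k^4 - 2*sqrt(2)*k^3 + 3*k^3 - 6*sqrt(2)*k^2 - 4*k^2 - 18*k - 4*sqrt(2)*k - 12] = 12*k^2 - 12*sqrt(2)*k + 18*k - 12*sqrt(2) - 8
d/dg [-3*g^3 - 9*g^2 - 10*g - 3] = -9*g^2 - 18*g - 10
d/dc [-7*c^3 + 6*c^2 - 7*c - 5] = -21*c^2 + 12*c - 7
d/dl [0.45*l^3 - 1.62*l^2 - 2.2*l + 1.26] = 1.35*l^2 - 3.24*l - 2.2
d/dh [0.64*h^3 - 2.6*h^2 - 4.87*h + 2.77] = 1.92*h^2 - 5.2*h - 4.87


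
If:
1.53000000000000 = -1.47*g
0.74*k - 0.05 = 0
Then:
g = -1.04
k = 0.07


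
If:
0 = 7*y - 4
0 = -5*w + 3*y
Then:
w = 12/35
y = 4/7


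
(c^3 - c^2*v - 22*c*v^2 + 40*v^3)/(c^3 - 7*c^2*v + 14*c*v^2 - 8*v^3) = (-c - 5*v)/(-c + v)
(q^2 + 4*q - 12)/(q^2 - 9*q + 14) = (q + 6)/(q - 7)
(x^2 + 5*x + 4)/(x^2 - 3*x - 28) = (x + 1)/(x - 7)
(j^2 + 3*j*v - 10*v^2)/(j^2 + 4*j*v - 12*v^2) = (j + 5*v)/(j + 6*v)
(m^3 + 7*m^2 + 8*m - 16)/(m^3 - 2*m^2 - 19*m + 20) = (m + 4)/(m - 5)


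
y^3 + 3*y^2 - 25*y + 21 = (y - 3)*(y - 1)*(y + 7)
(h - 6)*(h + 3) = h^2 - 3*h - 18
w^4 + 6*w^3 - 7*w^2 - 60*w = w*(w - 3)*(w + 4)*(w + 5)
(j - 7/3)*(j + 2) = j^2 - j/3 - 14/3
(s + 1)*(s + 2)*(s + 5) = s^3 + 8*s^2 + 17*s + 10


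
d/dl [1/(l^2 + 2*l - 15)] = 2*(-l - 1)/(l^2 + 2*l - 15)^2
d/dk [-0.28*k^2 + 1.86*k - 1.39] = 1.86 - 0.56*k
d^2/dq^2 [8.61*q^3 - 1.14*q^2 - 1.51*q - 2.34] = 51.66*q - 2.28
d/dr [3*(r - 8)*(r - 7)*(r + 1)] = 9*r^2 - 84*r + 123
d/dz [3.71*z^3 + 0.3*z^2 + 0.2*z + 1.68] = 11.13*z^2 + 0.6*z + 0.2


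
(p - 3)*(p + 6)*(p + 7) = p^3 + 10*p^2 + 3*p - 126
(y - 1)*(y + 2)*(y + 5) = y^3 + 6*y^2 + 3*y - 10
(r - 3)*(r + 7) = r^2 + 4*r - 21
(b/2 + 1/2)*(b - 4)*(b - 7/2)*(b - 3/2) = b^4/2 - 4*b^3 + 65*b^2/8 + 17*b/8 - 21/2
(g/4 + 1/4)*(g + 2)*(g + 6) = g^3/4 + 9*g^2/4 + 5*g + 3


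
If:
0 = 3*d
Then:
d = 0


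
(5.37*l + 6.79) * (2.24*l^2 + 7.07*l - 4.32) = 12.0288*l^3 + 53.1755*l^2 + 24.8069*l - 29.3328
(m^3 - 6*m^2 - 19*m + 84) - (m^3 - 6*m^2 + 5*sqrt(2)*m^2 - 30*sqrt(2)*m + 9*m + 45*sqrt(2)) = -5*sqrt(2)*m^2 - 28*m + 30*sqrt(2)*m - 45*sqrt(2) + 84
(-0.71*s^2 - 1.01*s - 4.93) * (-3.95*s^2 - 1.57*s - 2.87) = 2.8045*s^4 + 5.1042*s^3 + 23.0969*s^2 + 10.6388*s + 14.1491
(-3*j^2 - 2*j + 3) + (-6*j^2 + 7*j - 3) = -9*j^2 + 5*j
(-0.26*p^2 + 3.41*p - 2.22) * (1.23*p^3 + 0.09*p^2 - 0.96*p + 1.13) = -0.3198*p^5 + 4.1709*p^4 - 2.1741*p^3 - 3.7672*p^2 + 5.9845*p - 2.5086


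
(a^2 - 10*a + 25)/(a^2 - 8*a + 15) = (a - 5)/(a - 3)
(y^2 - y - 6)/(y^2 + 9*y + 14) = (y - 3)/(y + 7)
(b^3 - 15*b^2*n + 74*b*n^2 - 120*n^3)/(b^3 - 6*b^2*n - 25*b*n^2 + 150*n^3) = (b - 4*n)/(b + 5*n)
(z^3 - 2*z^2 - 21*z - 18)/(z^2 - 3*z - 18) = z + 1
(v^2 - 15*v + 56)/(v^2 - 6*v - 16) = (v - 7)/(v + 2)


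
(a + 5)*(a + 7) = a^2 + 12*a + 35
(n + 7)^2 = n^2 + 14*n + 49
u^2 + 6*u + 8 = (u + 2)*(u + 4)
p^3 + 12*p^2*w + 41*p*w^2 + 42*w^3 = (p + 2*w)*(p + 3*w)*(p + 7*w)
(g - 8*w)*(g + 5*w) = g^2 - 3*g*w - 40*w^2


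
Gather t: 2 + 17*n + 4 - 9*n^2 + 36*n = -9*n^2 + 53*n + 6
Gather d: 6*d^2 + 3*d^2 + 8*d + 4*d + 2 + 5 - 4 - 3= 9*d^2 + 12*d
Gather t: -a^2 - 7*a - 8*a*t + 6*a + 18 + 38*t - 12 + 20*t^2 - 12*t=-a^2 - a + 20*t^2 + t*(26 - 8*a) + 6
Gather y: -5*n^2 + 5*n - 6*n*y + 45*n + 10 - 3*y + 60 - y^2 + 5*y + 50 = -5*n^2 + 50*n - y^2 + y*(2 - 6*n) + 120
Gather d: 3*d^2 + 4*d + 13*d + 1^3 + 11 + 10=3*d^2 + 17*d + 22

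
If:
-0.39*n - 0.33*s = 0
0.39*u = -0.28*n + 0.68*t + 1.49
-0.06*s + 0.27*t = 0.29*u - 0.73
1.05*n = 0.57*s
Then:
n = 0.00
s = 0.00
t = -1.60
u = 1.02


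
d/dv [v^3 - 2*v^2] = v*(3*v - 4)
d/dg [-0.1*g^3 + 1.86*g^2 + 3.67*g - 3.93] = -0.3*g^2 + 3.72*g + 3.67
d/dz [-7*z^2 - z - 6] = -14*z - 1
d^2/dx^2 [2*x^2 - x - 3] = 4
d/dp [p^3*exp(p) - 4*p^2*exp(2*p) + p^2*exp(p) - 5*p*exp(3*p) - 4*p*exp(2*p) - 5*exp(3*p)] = (p^3 - 8*p^2*exp(p) + 4*p^2 - 15*p*exp(2*p) - 16*p*exp(p) + 2*p - 20*exp(2*p) - 4*exp(p))*exp(p)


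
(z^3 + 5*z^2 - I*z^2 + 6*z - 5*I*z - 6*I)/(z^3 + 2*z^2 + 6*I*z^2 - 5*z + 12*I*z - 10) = (z^2 + z*(3 - I) - 3*I)/(z^2 + 6*I*z - 5)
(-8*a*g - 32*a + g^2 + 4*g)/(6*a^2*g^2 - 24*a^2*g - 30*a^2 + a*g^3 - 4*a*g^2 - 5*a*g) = (8*a*g + 32*a - g^2 - 4*g)/(a*(-6*a*g^2 + 24*a*g + 30*a - g^3 + 4*g^2 + 5*g))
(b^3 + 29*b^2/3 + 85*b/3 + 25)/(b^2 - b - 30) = (b^2 + 14*b/3 + 5)/(b - 6)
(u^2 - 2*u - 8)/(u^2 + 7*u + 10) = (u - 4)/(u + 5)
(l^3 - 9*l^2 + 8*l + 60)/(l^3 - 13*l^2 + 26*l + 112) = (l^2 - 11*l + 30)/(l^2 - 15*l + 56)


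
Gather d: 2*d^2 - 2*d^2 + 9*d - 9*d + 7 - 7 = 0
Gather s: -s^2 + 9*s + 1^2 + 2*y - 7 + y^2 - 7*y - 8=-s^2 + 9*s + y^2 - 5*y - 14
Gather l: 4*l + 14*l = 18*l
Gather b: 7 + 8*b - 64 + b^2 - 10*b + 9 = b^2 - 2*b - 48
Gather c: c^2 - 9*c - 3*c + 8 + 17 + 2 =c^2 - 12*c + 27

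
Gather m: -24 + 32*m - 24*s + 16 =32*m - 24*s - 8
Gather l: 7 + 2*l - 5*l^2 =-5*l^2 + 2*l + 7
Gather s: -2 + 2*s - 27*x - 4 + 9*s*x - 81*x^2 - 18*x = s*(9*x + 2) - 81*x^2 - 45*x - 6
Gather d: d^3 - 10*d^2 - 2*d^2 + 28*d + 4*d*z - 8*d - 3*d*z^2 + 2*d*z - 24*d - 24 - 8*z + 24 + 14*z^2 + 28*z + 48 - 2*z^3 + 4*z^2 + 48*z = d^3 - 12*d^2 + d*(-3*z^2 + 6*z - 4) - 2*z^3 + 18*z^2 + 68*z + 48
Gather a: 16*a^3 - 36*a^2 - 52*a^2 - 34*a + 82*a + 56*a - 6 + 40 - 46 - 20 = 16*a^3 - 88*a^2 + 104*a - 32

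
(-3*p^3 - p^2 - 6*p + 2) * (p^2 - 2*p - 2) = -3*p^5 + 5*p^4 + 2*p^3 + 16*p^2 + 8*p - 4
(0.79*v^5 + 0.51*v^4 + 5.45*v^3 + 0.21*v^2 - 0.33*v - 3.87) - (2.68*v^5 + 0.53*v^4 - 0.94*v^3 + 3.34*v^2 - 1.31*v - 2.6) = -1.89*v^5 - 0.02*v^4 + 6.39*v^3 - 3.13*v^2 + 0.98*v - 1.27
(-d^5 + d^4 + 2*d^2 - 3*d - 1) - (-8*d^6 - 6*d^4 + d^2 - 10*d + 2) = 8*d^6 - d^5 + 7*d^4 + d^2 + 7*d - 3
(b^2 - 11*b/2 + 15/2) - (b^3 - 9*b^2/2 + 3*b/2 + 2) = -b^3 + 11*b^2/2 - 7*b + 11/2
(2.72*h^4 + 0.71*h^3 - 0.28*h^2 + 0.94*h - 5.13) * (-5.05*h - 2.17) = -13.736*h^5 - 9.4879*h^4 - 0.1267*h^3 - 4.1394*h^2 + 23.8667*h + 11.1321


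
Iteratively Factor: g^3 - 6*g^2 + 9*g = (g - 3)*(g^2 - 3*g) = g*(g - 3)*(g - 3)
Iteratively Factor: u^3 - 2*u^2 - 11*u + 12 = (u - 4)*(u^2 + 2*u - 3) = (u - 4)*(u - 1)*(u + 3)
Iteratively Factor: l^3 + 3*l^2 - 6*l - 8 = (l + 1)*(l^2 + 2*l - 8) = (l + 1)*(l + 4)*(l - 2)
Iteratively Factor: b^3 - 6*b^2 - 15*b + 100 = (b + 4)*(b^2 - 10*b + 25) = (b - 5)*(b + 4)*(b - 5)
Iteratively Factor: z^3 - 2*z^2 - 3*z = (z + 1)*(z^2 - 3*z) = (z - 3)*(z + 1)*(z)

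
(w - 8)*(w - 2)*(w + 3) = w^3 - 7*w^2 - 14*w + 48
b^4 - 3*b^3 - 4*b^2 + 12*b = b*(b - 3)*(b - 2)*(b + 2)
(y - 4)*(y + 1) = y^2 - 3*y - 4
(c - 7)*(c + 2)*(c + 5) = c^3 - 39*c - 70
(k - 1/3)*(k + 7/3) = k^2 + 2*k - 7/9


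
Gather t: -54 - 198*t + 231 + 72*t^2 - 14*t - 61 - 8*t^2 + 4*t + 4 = 64*t^2 - 208*t + 120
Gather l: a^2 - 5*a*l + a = a^2 - 5*a*l + a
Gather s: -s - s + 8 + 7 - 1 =14 - 2*s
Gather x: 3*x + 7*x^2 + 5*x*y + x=7*x^2 + x*(5*y + 4)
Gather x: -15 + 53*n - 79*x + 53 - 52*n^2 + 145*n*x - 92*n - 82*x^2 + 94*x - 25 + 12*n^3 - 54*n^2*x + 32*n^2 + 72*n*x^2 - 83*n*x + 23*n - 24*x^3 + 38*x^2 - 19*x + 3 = 12*n^3 - 20*n^2 - 16*n - 24*x^3 + x^2*(72*n - 44) + x*(-54*n^2 + 62*n - 4) + 16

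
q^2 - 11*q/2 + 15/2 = (q - 3)*(q - 5/2)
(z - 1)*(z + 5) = z^2 + 4*z - 5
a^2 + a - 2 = (a - 1)*(a + 2)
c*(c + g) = c^2 + c*g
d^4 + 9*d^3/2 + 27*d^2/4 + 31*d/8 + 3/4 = (d + 1/2)^2*(d + 3/2)*(d + 2)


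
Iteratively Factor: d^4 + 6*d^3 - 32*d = (d + 4)*(d^3 + 2*d^2 - 8*d) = (d - 2)*(d + 4)*(d^2 + 4*d) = (d - 2)*(d + 4)^2*(d)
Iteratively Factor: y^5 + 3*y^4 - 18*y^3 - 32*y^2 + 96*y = (y)*(y^4 + 3*y^3 - 18*y^2 - 32*y + 96) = y*(y - 2)*(y^3 + 5*y^2 - 8*y - 48) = y*(y - 3)*(y - 2)*(y^2 + 8*y + 16) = y*(y - 3)*(y - 2)*(y + 4)*(y + 4)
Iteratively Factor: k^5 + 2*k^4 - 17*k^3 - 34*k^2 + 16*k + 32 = (k + 2)*(k^4 - 17*k^2 + 16) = (k - 4)*(k + 2)*(k^3 + 4*k^2 - k - 4) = (k - 4)*(k - 1)*(k + 2)*(k^2 + 5*k + 4) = (k - 4)*(k - 1)*(k + 2)*(k + 4)*(k + 1)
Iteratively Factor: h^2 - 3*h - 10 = (h - 5)*(h + 2)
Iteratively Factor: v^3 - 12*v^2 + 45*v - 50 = (v - 5)*(v^2 - 7*v + 10) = (v - 5)^2*(v - 2)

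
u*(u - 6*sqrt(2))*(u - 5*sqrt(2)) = u^3 - 11*sqrt(2)*u^2 + 60*u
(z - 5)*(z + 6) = z^2 + z - 30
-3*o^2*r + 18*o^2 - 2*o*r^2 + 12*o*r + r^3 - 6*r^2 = (-3*o + r)*(o + r)*(r - 6)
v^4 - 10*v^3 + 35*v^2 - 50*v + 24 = (v - 4)*(v - 3)*(v - 2)*(v - 1)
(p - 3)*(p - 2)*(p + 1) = p^3 - 4*p^2 + p + 6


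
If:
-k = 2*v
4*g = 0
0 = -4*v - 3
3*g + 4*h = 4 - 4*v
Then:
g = 0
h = 7/4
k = 3/2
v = -3/4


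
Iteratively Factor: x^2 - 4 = (x - 2)*(x + 2)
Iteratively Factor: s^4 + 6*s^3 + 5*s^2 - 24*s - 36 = (s + 3)*(s^3 + 3*s^2 - 4*s - 12) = (s + 2)*(s + 3)*(s^2 + s - 6) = (s - 2)*(s + 2)*(s + 3)*(s + 3)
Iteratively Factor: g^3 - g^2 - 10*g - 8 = (g + 2)*(g^2 - 3*g - 4) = (g + 1)*(g + 2)*(g - 4)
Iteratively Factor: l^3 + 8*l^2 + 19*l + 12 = (l + 1)*(l^2 + 7*l + 12) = (l + 1)*(l + 4)*(l + 3)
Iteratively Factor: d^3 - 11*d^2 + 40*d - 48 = (d - 4)*(d^2 - 7*d + 12) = (d - 4)^2*(d - 3)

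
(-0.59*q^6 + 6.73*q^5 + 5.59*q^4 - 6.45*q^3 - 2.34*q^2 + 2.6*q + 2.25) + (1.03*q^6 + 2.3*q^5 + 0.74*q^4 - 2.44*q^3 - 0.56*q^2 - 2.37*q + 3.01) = 0.44*q^6 + 9.03*q^5 + 6.33*q^4 - 8.89*q^3 - 2.9*q^2 + 0.23*q + 5.26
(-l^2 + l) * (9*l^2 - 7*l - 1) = -9*l^4 + 16*l^3 - 6*l^2 - l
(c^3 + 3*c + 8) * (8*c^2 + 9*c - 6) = 8*c^5 + 9*c^4 + 18*c^3 + 91*c^2 + 54*c - 48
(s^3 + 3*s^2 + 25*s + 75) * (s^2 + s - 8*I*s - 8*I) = s^5 + 4*s^4 - 8*I*s^4 + 28*s^3 - 32*I*s^3 + 100*s^2 - 224*I*s^2 + 75*s - 800*I*s - 600*I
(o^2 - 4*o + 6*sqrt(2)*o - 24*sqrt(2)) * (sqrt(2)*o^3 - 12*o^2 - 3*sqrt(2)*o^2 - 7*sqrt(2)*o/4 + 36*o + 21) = sqrt(2)*o^5 - 7*sqrt(2)*o^4 - 247*sqrt(2)*o^3/4 + 511*sqrt(2)*o^2 - 738*sqrt(2)*o - 504*sqrt(2)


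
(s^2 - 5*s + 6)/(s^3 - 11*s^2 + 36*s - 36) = 1/(s - 6)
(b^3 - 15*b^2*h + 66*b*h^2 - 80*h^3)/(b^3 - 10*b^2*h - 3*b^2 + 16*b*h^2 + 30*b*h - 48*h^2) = (b - 5*h)/(b - 3)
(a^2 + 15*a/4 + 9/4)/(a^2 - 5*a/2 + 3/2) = (4*a^2 + 15*a + 9)/(2*(2*a^2 - 5*a + 3))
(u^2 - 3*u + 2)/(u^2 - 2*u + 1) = (u - 2)/(u - 1)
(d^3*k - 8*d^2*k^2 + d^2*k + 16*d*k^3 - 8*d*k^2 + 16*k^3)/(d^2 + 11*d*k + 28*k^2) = k*(d^3 - 8*d^2*k + d^2 + 16*d*k^2 - 8*d*k + 16*k^2)/(d^2 + 11*d*k + 28*k^2)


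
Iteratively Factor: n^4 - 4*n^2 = (n - 2)*(n^3 + 2*n^2) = n*(n - 2)*(n^2 + 2*n) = n*(n - 2)*(n + 2)*(n)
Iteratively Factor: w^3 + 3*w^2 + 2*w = (w)*(w^2 + 3*w + 2) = w*(w + 1)*(w + 2)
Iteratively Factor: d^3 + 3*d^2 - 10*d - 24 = (d + 4)*(d^2 - d - 6) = (d + 2)*(d + 4)*(d - 3)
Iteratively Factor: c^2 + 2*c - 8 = (c + 4)*(c - 2)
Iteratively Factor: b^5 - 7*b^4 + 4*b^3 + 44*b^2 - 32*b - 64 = (b - 2)*(b^4 - 5*b^3 - 6*b^2 + 32*b + 32) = (b - 4)*(b - 2)*(b^3 - b^2 - 10*b - 8) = (b - 4)^2*(b - 2)*(b^2 + 3*b + 2) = (b - 4)^2*(b - 2)*(b + 1)*(b + 2)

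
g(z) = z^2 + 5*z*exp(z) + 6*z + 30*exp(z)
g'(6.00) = 26240.87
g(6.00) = 24277.73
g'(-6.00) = -5.99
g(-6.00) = 0.00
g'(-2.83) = 1.57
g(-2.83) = -8.04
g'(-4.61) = -3.10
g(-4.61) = -6.34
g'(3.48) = 1713.85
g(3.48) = 1571.58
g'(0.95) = 110.68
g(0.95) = 96.46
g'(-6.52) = -7.04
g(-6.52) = 3.39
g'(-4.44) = -2.73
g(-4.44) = -6.83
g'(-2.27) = 3.90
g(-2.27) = -6.54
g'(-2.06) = 5.03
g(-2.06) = -5.61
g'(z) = 5*z*exp(z) + 2*z + 35*exp(z) + 6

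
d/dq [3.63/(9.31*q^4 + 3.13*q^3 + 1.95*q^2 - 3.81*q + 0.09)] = (-135.1812*q^3 - 34.0857*q^2 - 14.157*q + 13.8303)/(9.31*q^4 + 3.13*q^3 + 1.95*q^2 - 3.81*q + 0.09)^2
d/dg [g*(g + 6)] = 2*g + 6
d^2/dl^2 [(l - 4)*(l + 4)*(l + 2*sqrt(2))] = 6*l + 4*sqrt(2)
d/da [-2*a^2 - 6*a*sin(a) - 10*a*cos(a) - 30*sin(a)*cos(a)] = 10*a*sin(a) - 6*a*cos(a) - 4*a - 6*sin(a) - 10*cos(a) - 30*cos(2*a)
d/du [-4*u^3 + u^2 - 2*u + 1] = -12*u^2 + 2*u - 2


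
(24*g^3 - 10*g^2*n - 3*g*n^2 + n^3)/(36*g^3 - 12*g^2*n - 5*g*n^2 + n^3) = (4*g - n)/(6*g - n)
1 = 1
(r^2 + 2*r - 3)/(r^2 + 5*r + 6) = (r - 1)/(r + 2)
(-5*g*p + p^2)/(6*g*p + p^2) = (-5*g + p)/(6*g + p)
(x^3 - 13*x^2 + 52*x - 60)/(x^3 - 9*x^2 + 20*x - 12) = (x - 5)/(x - 1)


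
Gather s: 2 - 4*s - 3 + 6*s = 2*s - 1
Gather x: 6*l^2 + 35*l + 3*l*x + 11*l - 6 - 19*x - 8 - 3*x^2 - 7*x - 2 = 6*l^2 + 46*l - 3*x^2 + x*(3*l - 26) - 16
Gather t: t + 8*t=9*t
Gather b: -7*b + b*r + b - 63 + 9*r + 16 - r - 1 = b*(r - 6) + 8*r - 48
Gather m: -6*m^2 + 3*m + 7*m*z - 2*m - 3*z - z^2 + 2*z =-6*m^2 + m*(7*z + 1) - z^2 - z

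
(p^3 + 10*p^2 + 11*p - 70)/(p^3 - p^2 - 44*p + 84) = (p + 5)/(p - 6)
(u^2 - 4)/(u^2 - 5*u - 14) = (u - 2)/(u - 7)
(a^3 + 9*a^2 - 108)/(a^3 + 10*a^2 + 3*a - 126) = (a + 6)/(a + 7)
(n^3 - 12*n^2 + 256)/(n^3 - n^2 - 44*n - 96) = (n - 8)/(n + 3)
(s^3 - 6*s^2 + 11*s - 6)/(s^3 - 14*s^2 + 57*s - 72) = (s^2 - 3*s + 2)/(s^2 - 11*s + 24)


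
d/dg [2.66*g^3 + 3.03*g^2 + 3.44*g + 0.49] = 7.98*g^2 + 6.06*g + 3.44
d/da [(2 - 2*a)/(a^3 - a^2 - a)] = 2*(2*a^3 - 4*a^2 + 2*a + 1)/(a^2*(a^4 - 2*a^3 - a^2 + 2*a + 1))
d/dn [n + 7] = 1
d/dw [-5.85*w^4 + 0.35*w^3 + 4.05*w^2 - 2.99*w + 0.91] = -23.4*w^3 + 1.05*w^2 + 8.1*w - 2.99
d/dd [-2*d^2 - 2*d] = -4*d - 2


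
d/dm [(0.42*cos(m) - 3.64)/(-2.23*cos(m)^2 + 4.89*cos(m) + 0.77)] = (-0.9366*cos(m)^2 + 16.2344*cos(m) - 18.123)*sin(m)/(4.9729*cos(m)^4 - 21.8094*cos(m)^3 + 20.4779*cos(m)^2 + 7.5306*cos(m) + 0.5929)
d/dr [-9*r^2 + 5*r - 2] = 5 - 18*r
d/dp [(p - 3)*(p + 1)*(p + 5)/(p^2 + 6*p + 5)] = 1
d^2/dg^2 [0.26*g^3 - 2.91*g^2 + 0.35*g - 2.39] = 1.56*g - 5.82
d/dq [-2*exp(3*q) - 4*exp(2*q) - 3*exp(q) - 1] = (-6*exp(2*q) - 8*exp(q) - 3)*exp(q)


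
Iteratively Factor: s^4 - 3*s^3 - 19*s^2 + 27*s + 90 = (s - 3)*(s^3 - 19*s - 30) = (s - 5)*(s - 3)*(s^2 + 5*s + 6) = (s - 5)*(s - 3)*(s + 3)*(s + 2)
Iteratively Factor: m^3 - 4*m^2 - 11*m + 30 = (m - 5)*(m^2 + m - 6) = (m - 5)*(m + 3)*(m - 2)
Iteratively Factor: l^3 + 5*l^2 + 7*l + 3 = (l + 1)*(l^2 + 4*l + 3) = (l + 1)*(l + 3)*(l + 1)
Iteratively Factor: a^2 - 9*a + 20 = (a - 4)*(a - 5)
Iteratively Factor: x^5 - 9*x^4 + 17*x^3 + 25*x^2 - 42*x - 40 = (x - 2)*(x^4 - 7*x^3 + 3*x^2 + 31*x + 20) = (x - 4)*(x - 2)*(x^3 - 3*x^2 - 9*x - 5) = (x - 4)*(x - 2)*(x + 1)*(x^2 - 4*x - 5) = (x - 5)*(x - 4)*(x - 2)*(x + 1)*(x + 1)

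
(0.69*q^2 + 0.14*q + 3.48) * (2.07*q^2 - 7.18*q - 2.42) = 1.4283*q^4 - 4.6644*q^3 + 4.5286*q^2 - 25.3252*q - 8.4216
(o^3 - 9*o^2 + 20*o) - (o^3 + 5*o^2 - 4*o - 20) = -14*o^2 + 24*o + 20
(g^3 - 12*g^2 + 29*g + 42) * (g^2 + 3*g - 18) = g^5 - 9*g^4 - 25*g^3 + 345*g^2 - 396*g - 756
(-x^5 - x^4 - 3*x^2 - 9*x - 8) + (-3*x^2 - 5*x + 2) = -x^5 - x^4 - 6*x^2 - 14*x - 6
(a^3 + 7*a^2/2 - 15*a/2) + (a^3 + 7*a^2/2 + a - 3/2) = 2*a^3 + 7*a^2 - 13*a/2 - 3/2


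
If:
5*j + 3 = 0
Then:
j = -3/5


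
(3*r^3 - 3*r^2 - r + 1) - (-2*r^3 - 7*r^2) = 5*r^3 + 4*r^2 - r + 1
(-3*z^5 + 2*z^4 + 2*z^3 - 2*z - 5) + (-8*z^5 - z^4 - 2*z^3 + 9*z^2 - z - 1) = -11*z^5 + z^4 + 9*z^2 - 3*z - 6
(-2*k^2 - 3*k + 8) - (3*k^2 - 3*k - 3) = 11 - 5*k^2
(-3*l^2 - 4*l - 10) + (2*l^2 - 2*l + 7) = -l^2 - 6*l - 3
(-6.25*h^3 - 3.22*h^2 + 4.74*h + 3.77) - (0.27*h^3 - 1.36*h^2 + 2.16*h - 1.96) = -6.52*h^3 - 1.86*h^2 + 2.58*h + 5.73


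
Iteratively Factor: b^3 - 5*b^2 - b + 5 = (b - 1)*(b^2 - 4*b - 5) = (b - 1)*(b + 1)*(b - 5)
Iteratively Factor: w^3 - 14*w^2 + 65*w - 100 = (w - 5)*(w^2 - 9*w + 20) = (w - 5)*(w - 4)*(w - 5)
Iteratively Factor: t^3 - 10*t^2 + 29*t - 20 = (t - 5)*(t^2 - 5*t + 4) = (t - 5)*(t - 1)*(t - 4)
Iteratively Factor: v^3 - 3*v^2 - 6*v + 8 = (v - 4)*(v^2 + v - 2) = (v - 4)*(v - 1)*(v + 2)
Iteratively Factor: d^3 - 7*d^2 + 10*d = (d)*(d^2 - 7*d + 10) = d*(d - 2)*(d - 5)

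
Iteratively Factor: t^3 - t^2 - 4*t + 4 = (t + 2)*(t^2 - 3*t + 2) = (t - 2)*(t + 2)*(t - 1)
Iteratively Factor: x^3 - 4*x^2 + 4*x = (x)*(x^2 - 4*x + 4) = x*(x - 2)*(x - 2)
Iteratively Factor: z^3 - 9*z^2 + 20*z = (z - 4)*(z^2 - 5*z) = (z - 5)*(z - 4)*(z)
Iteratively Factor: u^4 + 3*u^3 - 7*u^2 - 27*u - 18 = (u + 2)*(u^3 + u^2 - 9*u - 9) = (u + 2)*(u + 3)*(u^2 - 2*u - 3) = (u - 3)*(u + 2)*(u + 3)*(u + 1)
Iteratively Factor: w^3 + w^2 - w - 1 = (w - 1)*(w^2 + 2*w + 1) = (w - 1)*(w + 1)*(w + 1)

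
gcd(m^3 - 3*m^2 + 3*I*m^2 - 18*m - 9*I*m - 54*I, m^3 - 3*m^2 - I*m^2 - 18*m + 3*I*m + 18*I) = m^2 - 3*m - 18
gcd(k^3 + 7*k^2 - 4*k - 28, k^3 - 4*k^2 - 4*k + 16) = k^2 - 4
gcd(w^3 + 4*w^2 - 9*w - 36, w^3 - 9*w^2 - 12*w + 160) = w + 4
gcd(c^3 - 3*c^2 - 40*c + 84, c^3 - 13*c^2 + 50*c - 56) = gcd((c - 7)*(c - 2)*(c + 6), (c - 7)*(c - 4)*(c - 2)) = c^2 - 9*c + 14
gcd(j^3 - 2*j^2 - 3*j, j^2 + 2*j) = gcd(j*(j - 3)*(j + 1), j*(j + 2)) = j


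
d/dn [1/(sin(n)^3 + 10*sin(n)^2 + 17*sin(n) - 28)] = -(3*sin(n)^2 + 20*sin(n) + 17)*cos(n)/(sin(n)^3 + 10*sin(n)^2 + 17*sin(n) - 28)^2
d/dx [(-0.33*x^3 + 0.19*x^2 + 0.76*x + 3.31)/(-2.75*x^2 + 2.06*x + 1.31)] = (0.9075*x^4 - 1.3596*x^3 + 1.1845*x^2 + 18.7028*x - 5.823)/(7.5625*x^4 - 11.33*x^3 - 2.9614*x^2 + 5.3972*x + 1.7161)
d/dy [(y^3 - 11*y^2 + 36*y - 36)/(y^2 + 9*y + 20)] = (y^4 + 18*y^3 - 75*y^2 - 368*y + 1044)/(y^4 + 18*y^3 + 121*y^2 + 360*y + 400)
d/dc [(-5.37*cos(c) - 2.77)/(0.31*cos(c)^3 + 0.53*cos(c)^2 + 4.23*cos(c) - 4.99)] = -(3.3294*cos(c)^3 + 5.4222*cos(c)^2 + 2.9362*cos(c) + 38.5134)*sin(c)/(0.31*cos(c)^3 + 0.53*cos(c)^2 + 4.23*cos(c) - 4.99)^2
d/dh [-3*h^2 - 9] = -6*h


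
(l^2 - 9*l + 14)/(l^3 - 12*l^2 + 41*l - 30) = (l^2 - 9*l + 14)/(l^3 - 12*l^2 + 41*l - 30)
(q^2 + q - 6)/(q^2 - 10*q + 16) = (q + 3)/(q - 8)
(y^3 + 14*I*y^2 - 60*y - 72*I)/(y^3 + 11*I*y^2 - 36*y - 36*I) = (y + 6*I)/(y + 3*I)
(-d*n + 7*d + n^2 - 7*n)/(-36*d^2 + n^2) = (d*n - 7*d - n^2 + 7*n)/(36*d^2 - n^2)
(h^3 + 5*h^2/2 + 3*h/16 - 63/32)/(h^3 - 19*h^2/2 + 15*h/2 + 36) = (h^2 + h - 21/16)/(h^2 - 11*h + 24)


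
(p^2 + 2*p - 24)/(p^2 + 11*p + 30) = (p - 4)/(p + 5)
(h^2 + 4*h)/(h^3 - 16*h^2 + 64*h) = (h + 4)/(h^2 - 16*h + 64)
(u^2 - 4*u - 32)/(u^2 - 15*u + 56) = (u + 4)/(u - 7)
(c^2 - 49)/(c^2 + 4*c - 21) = (c - 7)/(c - 3)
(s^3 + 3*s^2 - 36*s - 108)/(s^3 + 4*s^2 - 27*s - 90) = (s - 6)/(s - 5)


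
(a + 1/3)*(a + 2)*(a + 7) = a^3 + 28*a^2/3 + 17*a + 14/3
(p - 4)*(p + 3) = p^2 - p - 12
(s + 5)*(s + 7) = s^2 + 12*s + 35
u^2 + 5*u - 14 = (u - 2)*(u + 7)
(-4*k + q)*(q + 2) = -4*k*q - 8*k + q^2 + 2*q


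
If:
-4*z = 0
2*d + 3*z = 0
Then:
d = 0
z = 0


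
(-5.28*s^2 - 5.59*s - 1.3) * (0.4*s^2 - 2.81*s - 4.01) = -2.112*s^4 + 12.6008*s^3 + 36.3607*s^2 + 26.0689*s + 5.213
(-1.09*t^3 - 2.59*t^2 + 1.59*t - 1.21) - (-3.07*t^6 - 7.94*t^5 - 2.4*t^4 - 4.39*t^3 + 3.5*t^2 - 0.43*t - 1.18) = 3.07*t^6 + 7.94*t^5 + 2.4*t^4 + 3.3*t^3 - 6.09*t^2 + 2.02*t - 0.03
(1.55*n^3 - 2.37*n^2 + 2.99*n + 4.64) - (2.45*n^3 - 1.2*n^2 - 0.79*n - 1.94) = -0.9*n^3 - 1.17*n^2 + 3.78*n + 6.58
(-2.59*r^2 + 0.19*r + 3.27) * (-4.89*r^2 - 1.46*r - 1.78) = 12.6651*r^4 + 2.8523*r^3 - 11.6575*r^2 - 5.1124*r - 5.8206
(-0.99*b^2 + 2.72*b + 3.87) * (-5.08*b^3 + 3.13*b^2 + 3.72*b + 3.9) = 5.0292*b^5 - 16.9163*b^4 - 14.8288*b^3 + 18.3705*b^2 + 25.0044*b + 15.093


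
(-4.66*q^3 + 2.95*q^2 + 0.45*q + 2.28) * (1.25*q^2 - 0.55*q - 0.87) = -5.825*q^5 + 6.2505*q^4 + 2.9942*q^3 + 0.0359999999999996*q^2 - 1.6455*q - 1.9836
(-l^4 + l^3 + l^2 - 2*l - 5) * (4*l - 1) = -4*l^5 + 5*l^4 + 3*l^3 - 9*l^2 - 18*l + 5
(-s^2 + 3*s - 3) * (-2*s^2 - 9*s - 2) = 2*s^4 + 3*s^3 - 19*s^2 + 21*s + 6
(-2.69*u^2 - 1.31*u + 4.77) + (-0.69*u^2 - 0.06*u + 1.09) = -3.38*u^2 - 1.37*u + 5.86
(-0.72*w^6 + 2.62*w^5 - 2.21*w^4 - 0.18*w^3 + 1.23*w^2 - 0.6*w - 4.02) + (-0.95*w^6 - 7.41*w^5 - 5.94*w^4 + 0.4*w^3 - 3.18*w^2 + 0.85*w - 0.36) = -1.67*w^6 - 4.79*w^5 - 8.15*w^4 + 0.22*w^3 - 1.95*w^2 + 0.25*w - 4.38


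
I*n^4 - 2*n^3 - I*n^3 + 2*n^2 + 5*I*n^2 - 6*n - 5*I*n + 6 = (n - 2*I)*(n + I)*(n + 3*I)*(I*n - I)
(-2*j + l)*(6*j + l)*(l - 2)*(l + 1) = -12*j^2*l^2 + 12*j^2*l + 24*j^2 + 4*j*l^3 - 4*j*l^2 - 8*j*l + l^4 - l^3 - 2*l^2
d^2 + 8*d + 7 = (d + 1)*(d + 7)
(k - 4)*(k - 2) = k^2 - 6*k + 8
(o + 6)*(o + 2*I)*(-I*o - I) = -I*o^3 + 2*o^2 - 7*I*o^2 + 14*o - 6*I*o + 12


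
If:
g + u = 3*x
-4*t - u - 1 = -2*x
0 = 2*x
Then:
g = -u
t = -u/4 - 1/4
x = 0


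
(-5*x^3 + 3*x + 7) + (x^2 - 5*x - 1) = -5*x^3 + x^2 - 2*x + 6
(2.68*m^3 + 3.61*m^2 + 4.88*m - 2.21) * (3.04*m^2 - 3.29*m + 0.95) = 8.1472*m^5 + 2.1572*m^4 + 5.5043*m^3 - 19.3441*m^2 + 11.9069*m - 2.0995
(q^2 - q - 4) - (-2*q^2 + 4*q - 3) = 3*q^2 - 5*q - 1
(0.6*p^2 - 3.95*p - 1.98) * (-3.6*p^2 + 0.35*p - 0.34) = -2.16*p^4 + 14.43*p^3 + 5.5415*p^2 + 0.65*p + 0.6732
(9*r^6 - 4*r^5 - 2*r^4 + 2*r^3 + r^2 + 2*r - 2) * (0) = 0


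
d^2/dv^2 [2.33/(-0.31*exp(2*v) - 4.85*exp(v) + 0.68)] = (-2.33*(0.62*exp(v) + 4.85)*(1.24*exp(v) + 9.7)*exp(v) + (2.8892*exp(v) + 11.3005)*(0.31*exp(2*v) + 4.85*exp(v) - 0.68))*exp(v)/(0.31*exp(2*v) + 4.85*exp(v) - 0.68)^3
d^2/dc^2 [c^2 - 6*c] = 2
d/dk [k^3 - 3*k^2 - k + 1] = 3*k^2 - 6*k - 1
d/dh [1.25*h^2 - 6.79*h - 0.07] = 2.5*h - 6.79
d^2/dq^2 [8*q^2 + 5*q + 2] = 16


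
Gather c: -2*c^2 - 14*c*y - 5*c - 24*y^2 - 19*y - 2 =-2*c^2 + c*(-14*y - 5) - 24*y^2 - 19*y - 2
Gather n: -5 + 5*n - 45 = 5*n - 50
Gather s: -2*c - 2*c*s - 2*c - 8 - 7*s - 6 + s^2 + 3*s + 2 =-4*c + s^2 + s*(-2*c - 4) - 12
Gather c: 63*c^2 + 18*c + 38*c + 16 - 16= 63*c^2 + 56*c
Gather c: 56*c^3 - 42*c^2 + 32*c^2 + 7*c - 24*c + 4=56*c^3 - 10*c^2 - 17*c + 4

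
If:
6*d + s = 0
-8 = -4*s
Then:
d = -1/3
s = 2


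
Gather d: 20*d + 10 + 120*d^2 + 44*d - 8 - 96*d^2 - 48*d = 24*d^2 + 16*d + 2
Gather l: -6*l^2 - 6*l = -6*l^2 - 6*l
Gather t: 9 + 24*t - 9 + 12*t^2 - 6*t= 12*t^2 + 18*t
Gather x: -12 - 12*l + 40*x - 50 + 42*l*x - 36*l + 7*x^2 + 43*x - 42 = -48*l + 7*x^2 + x*(42*l + 83) - 104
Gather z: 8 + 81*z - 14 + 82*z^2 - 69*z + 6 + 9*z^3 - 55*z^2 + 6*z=9*z^3 + 27*z^2 + 18*z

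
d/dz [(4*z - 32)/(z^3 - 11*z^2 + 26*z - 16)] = 4*(3 - 2*z)/(z^4 - 6*z^3 + 13*z^2 - 12*z + 4)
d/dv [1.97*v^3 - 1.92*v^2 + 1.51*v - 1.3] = 5.91*v^2 - 3.84*v + 1.51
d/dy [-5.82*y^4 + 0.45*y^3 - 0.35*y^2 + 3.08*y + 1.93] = -23.28*y^3 + 1.35*y^2 - 0.7*y + 3.08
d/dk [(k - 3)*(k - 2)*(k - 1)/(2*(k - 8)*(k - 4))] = (k^4 - 24*k^3 + 157*k^2 - 372*k + 280)/(2*(k^4 - 24*k^3 + 208*k^2 - 768*k + 1024))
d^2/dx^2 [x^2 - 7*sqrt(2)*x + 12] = 2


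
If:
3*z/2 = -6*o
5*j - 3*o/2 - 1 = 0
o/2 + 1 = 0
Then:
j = -2/5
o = -2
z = 8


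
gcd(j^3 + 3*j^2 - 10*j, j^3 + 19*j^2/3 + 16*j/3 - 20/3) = j + 5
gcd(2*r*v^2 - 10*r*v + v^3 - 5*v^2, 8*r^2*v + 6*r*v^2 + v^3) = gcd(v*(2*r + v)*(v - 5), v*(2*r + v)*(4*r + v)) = 2*r*v + v^2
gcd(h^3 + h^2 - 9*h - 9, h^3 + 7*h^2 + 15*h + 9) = h^2 + 4*h + 3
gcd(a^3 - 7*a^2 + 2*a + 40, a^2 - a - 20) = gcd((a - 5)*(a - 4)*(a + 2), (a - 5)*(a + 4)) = a - 5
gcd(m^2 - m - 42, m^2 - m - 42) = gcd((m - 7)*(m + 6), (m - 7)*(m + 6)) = m^2 - m - 42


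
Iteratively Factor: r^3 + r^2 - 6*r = (r - 2)*(r^2 + 3*r) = r*(r - 2)*(r + 3)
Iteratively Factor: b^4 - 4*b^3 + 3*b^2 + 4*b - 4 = (b - 2)*(b^3 - 2*b^2 - b + 2) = (b - 2)*(b + 1)*(b^2 - 3*b + 2) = (b - 2)*(b - 1)*(b + 1)*(b - 2)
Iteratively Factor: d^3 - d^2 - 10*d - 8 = (d + 1)*(d^2 - 2*d - 8) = (d + 1)*(d + 2)*(d - 4)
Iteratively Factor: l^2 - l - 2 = (l + 1)*(l - 2)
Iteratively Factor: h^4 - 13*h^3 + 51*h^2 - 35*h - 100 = (h - 5)*(h^3 - 8*h^2 + 11*h + 20) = (h - 5)*(h - 4)*(h^2 - 4*h - 5) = (h - 5)^2*(h - 4)*(h + 1)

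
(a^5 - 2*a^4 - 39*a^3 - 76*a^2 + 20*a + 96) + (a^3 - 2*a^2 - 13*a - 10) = a^5 - 2*a^4 - 38*a^3 - 78*a^2 + 7*a + 86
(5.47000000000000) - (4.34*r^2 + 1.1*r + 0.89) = -4.34*r^2 - 1.1*r + 4.58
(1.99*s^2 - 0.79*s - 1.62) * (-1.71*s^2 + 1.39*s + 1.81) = -3.4029*s^4 + 4.117*s^3 + 5.274*s^2 - 3.6817*s - 2.9322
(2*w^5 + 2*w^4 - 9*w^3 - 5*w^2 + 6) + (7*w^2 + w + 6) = 2*w^5 + 2*w^4 - 9*w^3 + 2*w^2 + w + 12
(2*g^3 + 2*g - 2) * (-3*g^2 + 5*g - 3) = -6*g^5 + 10*g^4 - 12*g^3 + 16*g^2 - 16*g + 6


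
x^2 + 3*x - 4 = (x - 1)*(x + 4)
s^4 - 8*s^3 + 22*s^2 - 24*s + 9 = (s - 3)^2*(s - 1)^2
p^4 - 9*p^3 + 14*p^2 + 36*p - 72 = (p - 6)*(p - 3)*(p - 2)*(p + 2)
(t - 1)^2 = t^2 - 2*t + 1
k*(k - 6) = k^2 - 6*k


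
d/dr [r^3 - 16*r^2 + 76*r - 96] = 3*r^2 - 32*r + 76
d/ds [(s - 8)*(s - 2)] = 2*s - 10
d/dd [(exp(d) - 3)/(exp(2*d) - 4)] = (-2*(exp(d) - 3)*exp(d) + exp(2*d) - 4)*exp(d)/(exp(2*d) - 4)^2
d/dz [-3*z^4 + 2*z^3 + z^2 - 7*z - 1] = -12*z^3 + 6*z^2 + 2*z - 7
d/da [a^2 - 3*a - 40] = 2*a - 3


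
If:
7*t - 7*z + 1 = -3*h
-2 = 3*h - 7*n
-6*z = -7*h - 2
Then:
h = 6*z/7 - 2/7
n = 18*z/49 + 8/49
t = 31*z/49 - 1/49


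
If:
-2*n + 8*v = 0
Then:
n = 4*v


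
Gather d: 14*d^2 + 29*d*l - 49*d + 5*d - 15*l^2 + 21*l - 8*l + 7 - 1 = 14*d^2 + d*(29*l - 44) - 15*l^2 + 13*l + 6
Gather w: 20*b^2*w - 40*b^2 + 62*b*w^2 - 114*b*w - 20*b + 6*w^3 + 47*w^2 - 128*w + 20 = -40*b^2 - 20*b + 6*w^3 + w^2*(62*b + 47) + w*(20*b^2 - 114*b - 128) + 20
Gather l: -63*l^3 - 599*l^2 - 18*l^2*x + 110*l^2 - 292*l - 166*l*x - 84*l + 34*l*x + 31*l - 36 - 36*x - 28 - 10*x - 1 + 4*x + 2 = -63*l^3 + l^2*(-18*x - 489) + l*(-132*x - 345) - 42*x - 63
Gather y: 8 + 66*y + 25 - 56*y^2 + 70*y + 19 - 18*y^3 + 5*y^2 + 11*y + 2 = -18*y^3 - 51*y^2 + 147*y + 54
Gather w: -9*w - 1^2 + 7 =6 - 9*w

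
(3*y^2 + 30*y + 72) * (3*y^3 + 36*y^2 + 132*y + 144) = 9*y^5 + 198*y^4 + 1692*y^3 + 6984*y^2 + 13824*y + 10368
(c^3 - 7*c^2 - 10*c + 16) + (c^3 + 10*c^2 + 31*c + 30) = 2*c^3 + 3*c^2 + 21*c + 46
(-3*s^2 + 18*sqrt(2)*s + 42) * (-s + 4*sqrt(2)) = 3*s^3 - 30*sqrt(2)*s^2 + 102*s + 168*sqrt(2)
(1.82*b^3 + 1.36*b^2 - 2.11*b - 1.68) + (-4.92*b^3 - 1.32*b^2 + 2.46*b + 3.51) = -3.1*b^3 + 0.04*b^2 + 0.35*b + 1.83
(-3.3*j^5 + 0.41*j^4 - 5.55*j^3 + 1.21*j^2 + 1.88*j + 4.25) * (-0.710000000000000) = 2.343*j^5 - 0.2911*j^4 + 3.9405*j^3 - 0.8591*j^2 - 1.3348*j - 3.0175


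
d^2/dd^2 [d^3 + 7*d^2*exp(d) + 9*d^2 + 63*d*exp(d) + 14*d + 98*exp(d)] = 7*d^2*exp(d) + 91*d*exp(d) + 6*d + 238*exp(d) + 18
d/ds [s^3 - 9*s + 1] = 3*s^2 - 9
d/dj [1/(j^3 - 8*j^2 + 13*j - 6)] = (-3*j^2 + 16*j - 13)/(j^3 - 8*j^2 + 13*j - 6)^2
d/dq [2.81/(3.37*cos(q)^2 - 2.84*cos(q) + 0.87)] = (18.9394*cos(q) - 7.9804)*sin(q)/(3.37*cos(q)^2 - 2.84*cos(q) + 0.87)^2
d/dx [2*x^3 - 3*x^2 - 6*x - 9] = 6*x^2 - 6*x - 6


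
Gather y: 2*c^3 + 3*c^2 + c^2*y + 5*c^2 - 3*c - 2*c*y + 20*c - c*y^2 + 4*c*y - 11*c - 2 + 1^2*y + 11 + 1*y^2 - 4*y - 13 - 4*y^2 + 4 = 2*c^3 + 8*c^2 + 6*c + y^2*(-c - 3) + y*(c^2 + 2*c - 3)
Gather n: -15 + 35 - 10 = 10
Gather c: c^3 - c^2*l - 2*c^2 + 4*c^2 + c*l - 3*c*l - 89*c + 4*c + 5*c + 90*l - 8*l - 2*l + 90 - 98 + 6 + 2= c^3 + c^2*(2 - l) + c*(-2*l - 80) + 80*l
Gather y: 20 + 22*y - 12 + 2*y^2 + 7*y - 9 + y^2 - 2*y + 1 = 3*y^2 + 27*y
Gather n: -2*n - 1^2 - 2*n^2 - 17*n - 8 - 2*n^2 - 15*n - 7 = -4*n^2 - 34*n - 16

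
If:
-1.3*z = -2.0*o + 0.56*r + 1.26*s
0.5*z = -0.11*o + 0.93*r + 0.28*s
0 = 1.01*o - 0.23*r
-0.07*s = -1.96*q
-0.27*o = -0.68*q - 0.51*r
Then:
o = 0.00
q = 0.00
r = 0.00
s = 0.00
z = 0.00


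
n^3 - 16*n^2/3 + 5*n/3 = n*(n - 5)*(n - 1/3)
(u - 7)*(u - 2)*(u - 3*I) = u^3 - 9*u^2 - 3*I*u^2 + 14*u + 27*I*u - 42*I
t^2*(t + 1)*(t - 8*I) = t^4 + t^3 - 8*I*t^3 - 8*I*t^2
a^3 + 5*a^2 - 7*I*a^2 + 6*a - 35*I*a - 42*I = (a + 2)*(a + 3)*(a - 7*I)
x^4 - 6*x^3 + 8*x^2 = x^2*(x - 4)*(x - 2)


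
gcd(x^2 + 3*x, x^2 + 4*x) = x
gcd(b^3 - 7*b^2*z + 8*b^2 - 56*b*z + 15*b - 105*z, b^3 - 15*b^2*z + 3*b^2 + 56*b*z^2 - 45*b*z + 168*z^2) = -b^2 + 7*b*z - 3*b + 21*z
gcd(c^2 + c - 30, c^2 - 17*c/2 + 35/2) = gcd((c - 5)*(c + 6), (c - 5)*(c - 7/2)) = c - 5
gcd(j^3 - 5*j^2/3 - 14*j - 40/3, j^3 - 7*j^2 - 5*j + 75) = j - 5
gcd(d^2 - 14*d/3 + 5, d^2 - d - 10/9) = d - 5/3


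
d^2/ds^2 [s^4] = 12*s^2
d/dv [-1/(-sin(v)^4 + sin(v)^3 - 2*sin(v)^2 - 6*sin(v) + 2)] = (-4*sin(v)^3 + 3*sin(v)^2 - 4*sin(v) - 6)*cos(v)/(sin(v)^4 - sin(v)^3 + 2*sin(v)^2 + 6*sin(v) - 2)^2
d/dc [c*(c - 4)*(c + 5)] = 3*c^2 + 2*c - 20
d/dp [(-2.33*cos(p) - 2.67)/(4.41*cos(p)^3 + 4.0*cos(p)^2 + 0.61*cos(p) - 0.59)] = -(20.5506*cos(p)^3 + 44.6441*cos(p)^2 + 21.36*cos(p) + 3.0034)*sin(p)/(4.41*cos(p)^3 + 4.0*cos(p)^2 + 0.61*cos(p) - 0.59)^2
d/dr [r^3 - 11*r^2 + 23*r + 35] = 3*r^2 - 22*r + 23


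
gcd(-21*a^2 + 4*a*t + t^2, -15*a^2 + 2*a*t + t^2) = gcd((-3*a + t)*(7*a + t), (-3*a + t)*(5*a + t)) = -3*a + t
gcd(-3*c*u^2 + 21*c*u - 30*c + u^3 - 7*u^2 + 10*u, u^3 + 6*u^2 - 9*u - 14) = u - 2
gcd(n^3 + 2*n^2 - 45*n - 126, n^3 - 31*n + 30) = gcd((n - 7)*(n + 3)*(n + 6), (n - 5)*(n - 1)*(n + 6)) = n + 6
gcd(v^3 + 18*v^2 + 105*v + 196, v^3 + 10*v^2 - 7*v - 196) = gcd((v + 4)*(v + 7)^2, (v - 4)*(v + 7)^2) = v^2 + 14*v + 49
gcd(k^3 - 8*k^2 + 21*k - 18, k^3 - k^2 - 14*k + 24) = k^2 - 5*k + 6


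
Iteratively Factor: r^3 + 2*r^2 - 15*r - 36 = (r - 4)*(r^2 + 6*r + 9) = (r - 4)*(r + 3)*(r + 3)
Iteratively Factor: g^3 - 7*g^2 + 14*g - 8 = (g - 1)*(g^2 - 6*g + 8) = (g - 2)*(g - 1)*(g - 4)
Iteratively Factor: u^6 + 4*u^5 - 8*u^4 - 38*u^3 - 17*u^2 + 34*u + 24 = (u + 4)*(u^5 - 8*u^3 - 6*u^2 + 7*u + 6) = (u - 3)*(u + 4)*(u^4 + 3*u^3 + u^2 - 3*u - 2) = (u - 3)*(u + 1)*(u + 4)*(u^3 + 2*u^2 - u - 2) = (u - 3)*(u + 1)*(u + 2)*(u + 4)*(u^2 - 1) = (u - 3)*(u - 1)*(u + 1)*(u + 2)*(u + 4)*(u + 1)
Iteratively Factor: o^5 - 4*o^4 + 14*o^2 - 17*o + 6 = (o - 1)*(o^4 - 3*o^3 - 3*o^2 + 11*o - 6) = (o - 1)*(o + 2)*(o^3 - 5*o^2 + 7*o - 3) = (o - 1)^2*(o + 2)*(o^2 - 4*o + 3) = (o - 1)^3*(o + 2)*(o - 3)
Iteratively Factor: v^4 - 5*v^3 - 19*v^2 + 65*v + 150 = (v - 5)*(v^3 - 19*v - 30) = (v - 5)^2*(v^2 + 5*v + 6) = (v - 5)^2*(v + 3)*(v + 2)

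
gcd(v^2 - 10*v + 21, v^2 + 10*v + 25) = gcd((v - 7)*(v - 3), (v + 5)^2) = 1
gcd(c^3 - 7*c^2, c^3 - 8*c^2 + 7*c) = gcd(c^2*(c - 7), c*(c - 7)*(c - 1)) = c^2 - 7*c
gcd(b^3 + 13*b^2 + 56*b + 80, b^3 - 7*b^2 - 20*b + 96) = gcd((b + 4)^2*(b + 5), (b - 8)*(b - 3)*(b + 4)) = b + 4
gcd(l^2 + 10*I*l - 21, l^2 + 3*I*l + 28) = l + 7*I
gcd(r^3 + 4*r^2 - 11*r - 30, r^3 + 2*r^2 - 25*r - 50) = r^2 + 7*r + 10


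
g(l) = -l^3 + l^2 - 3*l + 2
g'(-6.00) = -123.00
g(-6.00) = 272.00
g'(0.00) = -3.00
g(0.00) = 2.00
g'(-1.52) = -12.97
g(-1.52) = 12.38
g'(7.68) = -164.59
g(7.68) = -415.04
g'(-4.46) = -71.59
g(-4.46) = 123.99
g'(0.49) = -2.74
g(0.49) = 0.65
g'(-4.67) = -77.77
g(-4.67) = 139.67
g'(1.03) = -4.12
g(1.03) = -1.12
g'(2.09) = -11.92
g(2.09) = -9.03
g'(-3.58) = -48.61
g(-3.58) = 71.44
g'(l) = -3*l^2 + 2*l - 3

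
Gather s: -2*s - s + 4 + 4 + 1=9 - 3*s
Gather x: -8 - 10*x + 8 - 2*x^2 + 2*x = -2*x^2 - 8*x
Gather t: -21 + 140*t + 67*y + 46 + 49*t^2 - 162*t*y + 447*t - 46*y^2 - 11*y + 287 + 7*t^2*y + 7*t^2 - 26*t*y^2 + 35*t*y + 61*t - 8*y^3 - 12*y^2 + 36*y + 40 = t^2*(7*y + 56) + t*(-26*y^2 - 127*y + 648) - 8*y^3 - 58*y^2 + 92*y + 352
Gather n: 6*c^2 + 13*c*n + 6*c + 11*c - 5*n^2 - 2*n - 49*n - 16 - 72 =6*c^2 + 17*c - 5*n^2 + n*(13*c - 51) - 88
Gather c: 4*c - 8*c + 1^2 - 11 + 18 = 8 - 4*c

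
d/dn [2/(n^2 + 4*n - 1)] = 4*(-n - 2)/(n^2 + 4*n - 1)^2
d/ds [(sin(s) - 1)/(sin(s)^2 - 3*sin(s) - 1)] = (2*sin(s) + cos(s)^2 - 5)*cos(s)/(3*sin(s) + cos(s)^2)^2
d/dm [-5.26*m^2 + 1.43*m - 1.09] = 1.43 - 10.52*m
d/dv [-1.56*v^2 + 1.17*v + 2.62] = 1.17 - 3.12*v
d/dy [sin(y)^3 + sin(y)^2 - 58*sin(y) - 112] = (3*sin(y)^2 + 2*sin(y) - 58)*cos(y)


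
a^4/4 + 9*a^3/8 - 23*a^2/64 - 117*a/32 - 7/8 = (a/4 + 1)*(a - 7/4)*(a + 1/4)*(a + 2)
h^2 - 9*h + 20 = (h - 5)*(h - 4)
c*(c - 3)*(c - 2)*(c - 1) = c^4 - 6*c^3 + 11*c^2 - 6*c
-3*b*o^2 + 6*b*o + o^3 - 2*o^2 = o*(-3*b + o)*(o - 2)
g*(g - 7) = g^2 - 7*g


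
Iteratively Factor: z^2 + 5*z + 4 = (z + 4)*(z + 1)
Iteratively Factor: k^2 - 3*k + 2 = (k - 2)*(k - 1)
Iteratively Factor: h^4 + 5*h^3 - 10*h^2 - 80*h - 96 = (h - 4)*(h^3 + 9*h^2 + 26*h + 24) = (h - 4)*(h + 4)*(h^2 + 5*h + 6) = (h - 4)*(h + 3)*(h + 4)*(h + 2)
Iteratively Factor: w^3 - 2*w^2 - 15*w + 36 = (w - 3)*(w^2 + w - 12) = (w - 3)^2*(w + 4)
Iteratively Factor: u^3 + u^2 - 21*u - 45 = (u - 5)*(u^2 + 6*u + 9) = (u - 5)*(u + 3)*(u + 3)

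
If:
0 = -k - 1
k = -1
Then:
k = -1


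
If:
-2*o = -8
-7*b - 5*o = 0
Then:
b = -20/7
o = 4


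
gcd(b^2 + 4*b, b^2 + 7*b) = b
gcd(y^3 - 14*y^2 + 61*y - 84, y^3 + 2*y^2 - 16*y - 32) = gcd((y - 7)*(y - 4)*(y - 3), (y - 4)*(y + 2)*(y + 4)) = y - 4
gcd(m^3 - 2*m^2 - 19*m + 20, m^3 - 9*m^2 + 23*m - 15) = m^2 - 6*m + 5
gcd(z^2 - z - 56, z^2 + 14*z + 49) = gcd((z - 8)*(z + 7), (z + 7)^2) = z + 7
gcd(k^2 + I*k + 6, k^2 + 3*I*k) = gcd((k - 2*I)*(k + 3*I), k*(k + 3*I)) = k + 3*I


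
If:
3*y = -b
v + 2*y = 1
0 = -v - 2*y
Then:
No Solution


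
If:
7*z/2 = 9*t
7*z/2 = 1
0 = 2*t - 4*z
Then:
No Solution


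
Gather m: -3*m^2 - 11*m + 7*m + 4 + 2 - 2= -3*m^2 - 4*m + 4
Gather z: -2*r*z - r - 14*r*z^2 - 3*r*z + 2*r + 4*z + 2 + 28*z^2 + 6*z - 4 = r + z^2*(28 - 14*r) + z*(10 - 5*r) - 2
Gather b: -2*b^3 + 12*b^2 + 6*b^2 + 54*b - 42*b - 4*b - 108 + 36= -2*b^3 + 18*b^2 + 8*b - 72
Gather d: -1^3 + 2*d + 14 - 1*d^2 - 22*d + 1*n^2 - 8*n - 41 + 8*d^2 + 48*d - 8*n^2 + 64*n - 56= 7*d^2 + 28*d - 7*n^2 + 56*n - 84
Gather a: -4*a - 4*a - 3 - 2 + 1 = -8*a - 4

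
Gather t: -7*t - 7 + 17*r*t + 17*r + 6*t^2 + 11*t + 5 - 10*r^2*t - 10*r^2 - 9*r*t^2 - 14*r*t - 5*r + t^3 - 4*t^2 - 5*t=-10*r^2 + 12*r + t^3 + t^2*(2 - 9*r) + t*(-10*r^2 + 3*r - 1) - 2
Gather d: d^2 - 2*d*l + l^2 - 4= d^2 - 2*d*l + l^2 - 4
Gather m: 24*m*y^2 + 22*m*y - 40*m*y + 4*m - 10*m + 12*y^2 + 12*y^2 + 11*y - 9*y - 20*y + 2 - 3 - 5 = m*(24*y^2 - 18*y - 6) + 24*y^2 - 18*y - 6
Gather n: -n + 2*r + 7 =-n + 2*r + 7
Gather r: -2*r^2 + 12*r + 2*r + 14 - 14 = -2*r^2 + 14*r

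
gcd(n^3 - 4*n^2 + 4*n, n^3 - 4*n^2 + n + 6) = n - 2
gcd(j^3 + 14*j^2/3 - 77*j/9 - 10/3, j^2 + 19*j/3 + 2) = j^2 + 19*j/3 + 2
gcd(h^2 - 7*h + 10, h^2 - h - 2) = h - 2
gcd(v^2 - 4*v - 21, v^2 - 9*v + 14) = v - 7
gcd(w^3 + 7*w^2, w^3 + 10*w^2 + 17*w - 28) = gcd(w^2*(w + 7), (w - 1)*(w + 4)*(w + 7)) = w + 7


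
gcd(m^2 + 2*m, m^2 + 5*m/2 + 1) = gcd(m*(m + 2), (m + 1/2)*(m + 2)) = m + 2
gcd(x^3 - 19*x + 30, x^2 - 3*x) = x - 3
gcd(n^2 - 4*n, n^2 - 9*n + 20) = n - 4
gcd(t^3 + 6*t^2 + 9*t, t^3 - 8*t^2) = t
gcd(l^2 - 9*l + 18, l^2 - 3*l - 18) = l - 6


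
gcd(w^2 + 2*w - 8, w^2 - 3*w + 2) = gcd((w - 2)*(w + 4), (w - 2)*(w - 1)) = w - 2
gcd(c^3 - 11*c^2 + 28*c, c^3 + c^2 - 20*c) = c^2 - 4*c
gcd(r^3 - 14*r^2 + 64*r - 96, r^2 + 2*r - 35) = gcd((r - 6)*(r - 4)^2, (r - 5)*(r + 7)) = 1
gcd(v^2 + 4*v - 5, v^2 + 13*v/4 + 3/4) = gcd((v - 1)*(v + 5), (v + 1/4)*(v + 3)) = 1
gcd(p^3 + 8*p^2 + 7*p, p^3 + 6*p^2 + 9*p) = p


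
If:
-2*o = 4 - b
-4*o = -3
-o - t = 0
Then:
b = 11/2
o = 3/4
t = -3/4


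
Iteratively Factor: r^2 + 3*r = (r)*(r + 3)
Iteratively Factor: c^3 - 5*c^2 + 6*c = (c)*(c^2 - 5*c + 6) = c*(c - 3)*(c - 2)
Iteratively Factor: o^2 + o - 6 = (o + 3)*(o - 2)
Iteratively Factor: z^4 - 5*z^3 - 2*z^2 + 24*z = (z + 2)*(z^3 - 7*z^2 + 12*z) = z*(z + 2)*(z^2 - 7*z + 12) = z*(z - 4)*(z + 2)*(z - 3)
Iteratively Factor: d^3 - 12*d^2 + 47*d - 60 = (d - 4)*(d^2 - 8*d + 15) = (d - 4)*(d - 3)*(d - 5)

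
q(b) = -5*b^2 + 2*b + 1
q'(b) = 2 - 10*b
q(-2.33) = -30.80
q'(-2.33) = 25.30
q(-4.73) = -120.32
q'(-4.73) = 49.30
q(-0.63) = -2.24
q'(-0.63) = 8.30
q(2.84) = -33.65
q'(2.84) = -26.40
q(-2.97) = -49.04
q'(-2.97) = 31.70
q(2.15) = -17.81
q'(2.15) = -19.50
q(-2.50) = -35.25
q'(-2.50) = 27.00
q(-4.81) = -124.30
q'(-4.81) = 50.10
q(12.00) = -695.00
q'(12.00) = -118.00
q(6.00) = -167.00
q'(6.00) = -58.00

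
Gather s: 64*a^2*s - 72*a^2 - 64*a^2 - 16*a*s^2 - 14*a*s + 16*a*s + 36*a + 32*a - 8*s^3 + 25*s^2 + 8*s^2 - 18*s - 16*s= -136*a^2 + 68*a - 8*s^3 + s^2*(33 - 16*a) + s*(64*a^2 + 2*a - 34)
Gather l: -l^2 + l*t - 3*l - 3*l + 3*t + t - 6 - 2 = -l^2 + l*(t - 6) + 4*t - 8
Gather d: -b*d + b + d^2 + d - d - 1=-b*d + b + d^2 - 1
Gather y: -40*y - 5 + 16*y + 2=-24*y - 3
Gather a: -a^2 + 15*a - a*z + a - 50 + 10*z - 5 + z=-a^2 + a*(16 - z) + 11*z - 55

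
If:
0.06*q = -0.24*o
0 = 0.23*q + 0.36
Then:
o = 0.39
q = -1.57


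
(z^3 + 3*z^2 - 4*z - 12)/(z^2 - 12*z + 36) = (z^3 + 3*z^2 - 4*z - 12)/(z^2 - 12*z + 36)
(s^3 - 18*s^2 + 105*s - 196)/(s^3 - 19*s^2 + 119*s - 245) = (s - 4)/(s - 5)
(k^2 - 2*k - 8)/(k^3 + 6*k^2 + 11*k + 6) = (k - 4)/(k^2 + 4*k + 3)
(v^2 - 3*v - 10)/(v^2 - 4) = (v - 5)/(v - 2)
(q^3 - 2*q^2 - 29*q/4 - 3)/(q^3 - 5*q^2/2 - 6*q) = (q + 1/2)/q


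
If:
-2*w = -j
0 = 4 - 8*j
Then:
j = 1/2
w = 1/4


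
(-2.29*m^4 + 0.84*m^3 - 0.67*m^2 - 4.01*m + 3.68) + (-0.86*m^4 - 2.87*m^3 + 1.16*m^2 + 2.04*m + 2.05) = -3.15*m^4 - 2.03*m^3 + 0.49*m^2 - 1.97*m + 5.73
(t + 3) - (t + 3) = 0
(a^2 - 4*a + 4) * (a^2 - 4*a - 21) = a^4 - 8*a^3 - a^2 + 68*a - 84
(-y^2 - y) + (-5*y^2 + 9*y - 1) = -6*y^2 + 8*y - 1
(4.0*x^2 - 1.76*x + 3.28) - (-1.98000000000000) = 4.0*x^2 - 1.76*x + 5.26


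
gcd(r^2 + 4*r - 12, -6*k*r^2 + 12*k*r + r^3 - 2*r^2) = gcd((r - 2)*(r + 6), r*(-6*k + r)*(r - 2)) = r - 2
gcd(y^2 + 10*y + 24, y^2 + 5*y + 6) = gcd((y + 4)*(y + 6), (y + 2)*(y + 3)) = 1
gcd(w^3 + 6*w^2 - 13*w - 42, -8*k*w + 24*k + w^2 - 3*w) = w - 3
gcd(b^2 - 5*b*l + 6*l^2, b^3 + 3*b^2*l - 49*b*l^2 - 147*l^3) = 1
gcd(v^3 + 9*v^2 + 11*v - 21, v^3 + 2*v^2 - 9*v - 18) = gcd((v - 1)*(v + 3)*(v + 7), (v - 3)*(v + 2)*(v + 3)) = v + 3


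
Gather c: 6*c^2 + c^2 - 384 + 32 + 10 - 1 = 7*c^2 - 343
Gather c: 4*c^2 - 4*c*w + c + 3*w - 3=4*c^2 + c*(1 - 4*w) + 3*w - 3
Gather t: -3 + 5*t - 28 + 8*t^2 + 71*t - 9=8*t^2 + 76*t - 40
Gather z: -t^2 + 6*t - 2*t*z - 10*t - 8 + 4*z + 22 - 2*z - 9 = -t^2 - 4*t + z*(2 - 2*t) + 5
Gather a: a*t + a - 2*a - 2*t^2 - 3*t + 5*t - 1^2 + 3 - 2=a*(t - 1) - 2*t^2 + 2*t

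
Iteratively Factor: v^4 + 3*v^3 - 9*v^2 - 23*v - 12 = (v - 3)*(v^3 + 6*v^2 + 9*v + 4) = (v - 3)*(v + 1)*(v^2 + 5*v + 4) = (v - 3)*(v + 1)*(v + 4)*(v + 1)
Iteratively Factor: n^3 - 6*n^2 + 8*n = (n - 2)*(n^2 - 4*n) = (n - 4)*(n - 2)*(n)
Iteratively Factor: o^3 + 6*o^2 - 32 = (o - 2)*(o^2 + 8*o + 16) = (o - 2)*(o + 4)*(o + 4)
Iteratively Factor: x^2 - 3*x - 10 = (x - 5)*(x + 2)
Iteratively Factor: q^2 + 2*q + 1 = (q + 1)*(q + 1)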